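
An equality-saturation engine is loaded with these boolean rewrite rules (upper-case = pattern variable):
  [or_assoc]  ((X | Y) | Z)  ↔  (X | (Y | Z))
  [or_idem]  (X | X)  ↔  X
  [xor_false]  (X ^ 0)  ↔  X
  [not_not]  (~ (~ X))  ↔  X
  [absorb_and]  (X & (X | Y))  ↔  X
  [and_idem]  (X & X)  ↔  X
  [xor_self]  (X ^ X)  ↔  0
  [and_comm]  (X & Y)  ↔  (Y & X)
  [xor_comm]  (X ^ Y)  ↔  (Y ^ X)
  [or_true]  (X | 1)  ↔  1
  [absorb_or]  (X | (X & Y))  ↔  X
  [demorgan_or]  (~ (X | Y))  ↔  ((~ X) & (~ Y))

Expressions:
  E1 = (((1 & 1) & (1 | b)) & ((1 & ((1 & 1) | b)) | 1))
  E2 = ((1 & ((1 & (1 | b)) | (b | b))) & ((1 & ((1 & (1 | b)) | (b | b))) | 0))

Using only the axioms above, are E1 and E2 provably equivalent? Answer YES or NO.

YES

step 1: and_idem (→) rewrites (1 & 1) into 1, now (((1 & 1) & (1 | b)) & ((1 & (1 | b)) | 1))
step 2: and_idem (→) rewrites (1 & 1) into 1, now ((1 & (1 | b)) & ((1 & (1 | b)) | 1))
step 3: absorb_and (→) rewrites ((1 & (1 | b)) & ((1 & (1 | b)) | 1)) into (1 & (1 | b))
step 4: absorb_and (←) rewrites 1 into (1 & (1 | b)), now (1 & ((1 & (1 | b)) | b))
step 5: or_idem (←) rewrites b into (b | b), now (1 & ((1 & (1 | b)) | (b | b)))
step 6: absorb_and (←) rewrites (1 & ((1 & (1 | b)) | (b | b))) into ((1 & ((1 & (1 | b)) | (b | b))) & ((1 & ((1 & (1 | b)) | (b | b))) | 0)), which is E2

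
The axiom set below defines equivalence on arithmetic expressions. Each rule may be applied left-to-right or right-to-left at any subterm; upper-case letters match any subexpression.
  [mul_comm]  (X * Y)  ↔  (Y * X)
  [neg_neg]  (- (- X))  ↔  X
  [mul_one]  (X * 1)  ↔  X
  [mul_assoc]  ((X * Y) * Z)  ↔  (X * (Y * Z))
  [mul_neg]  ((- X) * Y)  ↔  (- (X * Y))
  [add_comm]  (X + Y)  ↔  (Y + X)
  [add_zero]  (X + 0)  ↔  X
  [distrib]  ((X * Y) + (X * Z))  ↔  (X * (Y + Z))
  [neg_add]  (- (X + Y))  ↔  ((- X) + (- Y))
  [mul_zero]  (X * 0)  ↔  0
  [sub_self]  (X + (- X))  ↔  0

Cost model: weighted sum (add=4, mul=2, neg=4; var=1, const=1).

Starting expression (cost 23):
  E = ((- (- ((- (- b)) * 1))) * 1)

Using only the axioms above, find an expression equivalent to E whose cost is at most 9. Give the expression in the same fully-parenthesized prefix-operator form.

1. [mul_one →] ((- (- b)) * 1)  →  (- (- b));  E = ((- (- (- (- b)))) * 1)
2. [neg_neg →] (- (- (- (- b))))  →  (- (- b));  E = ((- (- b)) * 1)
3. [mul_one →] ((- (- b)) * 1)  →  (- (- b));  cost 9 ≤ 9, done

(- (- b))   [cost 9]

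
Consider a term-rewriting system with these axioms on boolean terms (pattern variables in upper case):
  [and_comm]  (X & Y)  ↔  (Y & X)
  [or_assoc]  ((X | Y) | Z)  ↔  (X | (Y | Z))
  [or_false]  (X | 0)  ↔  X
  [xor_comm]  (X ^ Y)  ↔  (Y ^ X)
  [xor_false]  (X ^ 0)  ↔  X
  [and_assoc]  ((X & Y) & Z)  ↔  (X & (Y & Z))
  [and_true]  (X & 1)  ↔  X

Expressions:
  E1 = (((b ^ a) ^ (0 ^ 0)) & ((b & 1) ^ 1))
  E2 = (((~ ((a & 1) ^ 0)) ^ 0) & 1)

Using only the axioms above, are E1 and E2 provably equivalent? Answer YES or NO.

The axioms are sound identities: if E1 ↔* E2 then E1 and E2 evaluate identically under any assignment.
Under a=0, b=0: E1 evaluates to 0, E2 to 1. Distinct ⇒ no rewrite sequence connects them.

NO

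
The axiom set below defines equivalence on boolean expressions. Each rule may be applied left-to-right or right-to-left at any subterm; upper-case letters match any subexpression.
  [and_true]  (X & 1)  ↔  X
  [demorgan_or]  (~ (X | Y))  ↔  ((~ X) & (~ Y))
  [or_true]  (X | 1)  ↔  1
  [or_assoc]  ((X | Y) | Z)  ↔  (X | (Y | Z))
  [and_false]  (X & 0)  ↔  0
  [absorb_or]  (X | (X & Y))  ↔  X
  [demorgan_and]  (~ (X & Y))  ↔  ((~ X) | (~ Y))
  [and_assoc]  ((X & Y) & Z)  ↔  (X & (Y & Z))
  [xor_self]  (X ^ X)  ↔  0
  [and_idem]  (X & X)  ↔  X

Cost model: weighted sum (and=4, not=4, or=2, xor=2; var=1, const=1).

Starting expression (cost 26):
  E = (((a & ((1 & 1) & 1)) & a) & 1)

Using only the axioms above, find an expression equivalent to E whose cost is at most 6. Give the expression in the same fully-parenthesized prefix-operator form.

(a & 1)   [cost 6]

1. [and_true →] ((1 & 1) & 1)  →  (1 & 1);  E = (((a & (1 & 1)) & a) & 1)
2. [and_idem →] (1 & 1)  →  1;  E = (((a & 1) & a) & 1)
3. [and_assoc →] (((a & 1) & a) & 1)  →  ((a & 1) & (a & 1))
4. [and_idem →] ((a & 1) & (a & 1))  →  (a & 1);  cost 6 ≤ 6, done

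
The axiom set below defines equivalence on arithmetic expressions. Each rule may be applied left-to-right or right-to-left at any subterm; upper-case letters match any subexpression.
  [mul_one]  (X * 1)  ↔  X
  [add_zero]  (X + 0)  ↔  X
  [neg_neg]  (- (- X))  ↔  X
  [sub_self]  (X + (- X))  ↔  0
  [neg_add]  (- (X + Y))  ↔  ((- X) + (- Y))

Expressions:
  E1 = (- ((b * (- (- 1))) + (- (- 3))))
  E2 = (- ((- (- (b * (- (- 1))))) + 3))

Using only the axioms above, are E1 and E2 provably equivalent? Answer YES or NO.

YES

step 1: neg_neg (→) rewrites (- (- 3)) into 3, now (- ((b * (- (- 1))) + 3))
step 2: neg_neg (→) rewrites (- (- 1)) into 1, now (- ((b * 1) + 3))
step 3: neg_neg (←) rewrites (b * 1) into (- (- (b * 1))), now (- ((- (- (b * 1))) + 3))
step 4: neg_neg (←) rewrites 1 into (- (- 1)), which is E2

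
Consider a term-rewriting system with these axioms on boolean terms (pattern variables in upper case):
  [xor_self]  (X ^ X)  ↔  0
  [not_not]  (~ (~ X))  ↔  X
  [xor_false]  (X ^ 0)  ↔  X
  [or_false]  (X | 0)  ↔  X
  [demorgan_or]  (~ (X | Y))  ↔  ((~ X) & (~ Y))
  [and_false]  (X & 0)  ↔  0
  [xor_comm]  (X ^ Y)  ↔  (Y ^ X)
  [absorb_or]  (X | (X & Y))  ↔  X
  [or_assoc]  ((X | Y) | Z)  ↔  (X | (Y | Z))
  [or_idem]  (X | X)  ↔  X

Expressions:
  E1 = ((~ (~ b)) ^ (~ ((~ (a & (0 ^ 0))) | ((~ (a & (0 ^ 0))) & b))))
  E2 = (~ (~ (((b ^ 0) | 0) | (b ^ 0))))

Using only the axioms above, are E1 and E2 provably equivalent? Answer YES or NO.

1. [absorb_or →] ((~ (a & (0 ^ 0))) | ((~ (a & (0 ^ 0))) & b))  →  (~ (a & (0 ^ 0)));  E1 = ((~ (~ b)) ^ (~ (~ (a & (0 ^ 0)))))
2. [not_not →] (~ (~ (a & (0 ^ 0))))  →  (a & (0 ^ 0));  E1 = ((~ (~ b)) ^ (a & (0 ^ 0)))
3. [xor_false →] (0 ^ 0)  →  0;  E1 = ((~ (~ b)) ^ (a & 0))
4. [and_false →] (a & 0)  →  0;  E1 = ((~ (~ b)) ^ 0)
5. [not_not →] (~ (~ b))  →  b;  E1 = (b ^ 0)
6. [not_not ←] (b ^ 0)  →  (~ (~ (b ^ 0)))
7. [or_idem ←] (b ^ 0)  →  ((b ^ 0) | (b ^ 0));  E1 = (~ (~ ((b ^ 0) | (b ^ 0))))
8. [or_false ←] (b ^ 0)  →  ((b ^ 0) | 0);  this is E2

YES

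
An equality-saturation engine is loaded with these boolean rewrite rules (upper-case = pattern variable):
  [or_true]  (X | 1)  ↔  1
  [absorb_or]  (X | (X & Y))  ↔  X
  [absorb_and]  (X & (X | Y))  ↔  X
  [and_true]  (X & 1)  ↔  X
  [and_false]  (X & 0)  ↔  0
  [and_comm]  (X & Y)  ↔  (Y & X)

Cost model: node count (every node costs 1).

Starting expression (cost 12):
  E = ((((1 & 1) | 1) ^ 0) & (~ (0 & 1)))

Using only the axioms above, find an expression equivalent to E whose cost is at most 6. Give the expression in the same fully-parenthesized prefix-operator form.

(1) (1 & 1)  =[and_true →]=  1    ⊢ (((1 | 1) ^ 0) & (~ (0 & 1)))
(2) (1 | 1)  =[or_true →]=  1    ⊢ ((1 ^ 0) & (~ (0 & 1)))
(3) (0 & 1)  =[and_true →]=  0    ⊢ cost 6, within 6

((1 ^ 0) & (~ 0))   [cost 6]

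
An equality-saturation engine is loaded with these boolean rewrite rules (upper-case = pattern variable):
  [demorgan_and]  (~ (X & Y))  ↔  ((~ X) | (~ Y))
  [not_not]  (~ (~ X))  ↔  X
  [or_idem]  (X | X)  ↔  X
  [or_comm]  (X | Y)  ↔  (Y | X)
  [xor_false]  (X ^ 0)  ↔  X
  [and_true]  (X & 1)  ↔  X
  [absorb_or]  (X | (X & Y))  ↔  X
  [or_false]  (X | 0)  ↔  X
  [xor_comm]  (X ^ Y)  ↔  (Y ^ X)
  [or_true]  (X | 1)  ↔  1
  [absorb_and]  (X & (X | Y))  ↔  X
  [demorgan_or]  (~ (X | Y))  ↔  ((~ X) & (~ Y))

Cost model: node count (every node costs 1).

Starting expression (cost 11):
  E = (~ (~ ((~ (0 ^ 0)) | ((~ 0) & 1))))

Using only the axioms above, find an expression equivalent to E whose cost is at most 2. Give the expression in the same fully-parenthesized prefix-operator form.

(~ 0)   [cost 2]

step 1: xor_false (→) rewrites (0 ^ 0) into 0, now (~ (~ ((~ 0) | ((~ 0) & 1))))
step 2: absorb_or (→) rewrites ((~ 0) | ((~ 0) & 1)) into (~ 0), now (~ (~ (~ 0)))
step 3: not_not (→) rewrites (~ (~ 0)) into 0, reaching cost 2 (bound 2)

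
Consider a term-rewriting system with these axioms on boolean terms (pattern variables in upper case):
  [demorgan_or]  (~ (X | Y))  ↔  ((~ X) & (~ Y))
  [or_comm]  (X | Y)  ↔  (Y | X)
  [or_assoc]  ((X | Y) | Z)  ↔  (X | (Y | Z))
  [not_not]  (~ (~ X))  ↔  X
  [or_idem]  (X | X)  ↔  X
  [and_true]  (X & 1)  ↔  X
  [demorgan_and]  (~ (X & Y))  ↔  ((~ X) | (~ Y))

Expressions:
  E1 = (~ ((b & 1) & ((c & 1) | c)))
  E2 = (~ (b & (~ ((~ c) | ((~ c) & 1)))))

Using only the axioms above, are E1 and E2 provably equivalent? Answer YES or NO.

1. [and_true →] (b & 1)  →  b;  E1 = (~ (b & ((c & 1) | c)))
2. [and_true →] (c & 1)  →  c;  E1 = (~ (b & (c | c)))
3. [or_idem →] (c | c)  →  c;  E1 = (~ (b & c))
4. [not_not ←] c  →  (~ (~ c));  E1 = (~ (b & (~ (~ c))))
5. [or_idem ←] (~ c)  →  ((~ c) | (~ c));  E1 = (~ (b & (~ ((~ c) | (~ c)))))
6. [and_true ←] (~ c)  →  ((~ c) & 1);  this is E2

YES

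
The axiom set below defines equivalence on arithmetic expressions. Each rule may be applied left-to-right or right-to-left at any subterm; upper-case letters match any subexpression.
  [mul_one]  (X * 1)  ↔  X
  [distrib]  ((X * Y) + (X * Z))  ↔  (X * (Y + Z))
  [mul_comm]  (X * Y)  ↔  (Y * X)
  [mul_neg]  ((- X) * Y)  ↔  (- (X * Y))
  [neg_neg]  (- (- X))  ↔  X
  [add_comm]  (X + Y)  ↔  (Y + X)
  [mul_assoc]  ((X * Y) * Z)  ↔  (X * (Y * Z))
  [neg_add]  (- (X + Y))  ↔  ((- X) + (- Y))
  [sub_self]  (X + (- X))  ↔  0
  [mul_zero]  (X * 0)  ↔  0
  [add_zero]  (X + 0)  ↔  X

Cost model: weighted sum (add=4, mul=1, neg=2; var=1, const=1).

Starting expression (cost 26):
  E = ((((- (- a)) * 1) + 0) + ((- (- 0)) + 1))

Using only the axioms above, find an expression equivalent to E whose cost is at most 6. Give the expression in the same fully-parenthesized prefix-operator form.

(a + 1)   [cost 6]

1. [mul_one →] ((- (- a)) * 1)  →  (- (- a));  E = (((- (- a)) + 0) + ((- (- 0)) + 1))
2. [add_comm →] ((- (- 0)) + 1)  →  (1 + (- (- 0)));  E = (((- (- a)) + 0) + (1 + (- (- 0))))
3. [neg_neg →] (- (- a))  →  a;  E = ((a + 0) + (1 + (- (- 0))))
4. [neg_neg →] (- (- 0))  →  0;  E = ((a + 0) + (1 + 0))
5. [add_zero →] (a + 0)  →  a;  E = (a + (1 + 0))
6. [add_zero →] (1 + 0)  →  1;  cost 6 ≤ 6, done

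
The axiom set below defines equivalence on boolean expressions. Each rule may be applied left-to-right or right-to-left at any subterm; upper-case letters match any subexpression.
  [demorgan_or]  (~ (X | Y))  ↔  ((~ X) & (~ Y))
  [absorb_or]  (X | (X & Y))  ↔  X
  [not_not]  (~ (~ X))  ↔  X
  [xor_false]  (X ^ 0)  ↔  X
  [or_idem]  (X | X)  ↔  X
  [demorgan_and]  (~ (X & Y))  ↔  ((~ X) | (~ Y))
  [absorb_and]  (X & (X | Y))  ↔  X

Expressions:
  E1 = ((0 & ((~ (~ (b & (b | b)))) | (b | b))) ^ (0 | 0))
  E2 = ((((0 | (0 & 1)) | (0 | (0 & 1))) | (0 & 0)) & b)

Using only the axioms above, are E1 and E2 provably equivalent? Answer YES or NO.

YES

step 1: not_not (→) rewrites (~ (~ (b & (b | b)))) into (b & (b | b)), now ((0 & ((b & (b | b)) | (b | b))) ^ (0 | 0))
step 2: or_idem (→) rewrites (0 | 0) into 0, now ((0 & ((b & (b | b)) | (b | b))) ^ 0)
step 3: or_idem (→) rewrites (b | b) into b, now ((0 & ((b & (b | b)) | b)) ^ 0)
step 4: xor_false (→) rewrites ((0 & ((b & (b | b)) | b)) ^ 0) into (0 & ((b & (b | b)) | b))
step 5: absorb_and (→) rewrites (b & (b | b)) into b, now (0 & (b | b))
step 6: or_idem (→) rewrites (b | b) into b, now (0 & b)
step 7: absorb_or (←) rewrites 0 into (0 | (0 & 0)), now ((0 | (0 & 0)) & b)
step 8: absorb_or (←) rewrites 0 into (0 | (0 & 1)), now (((0 | (0 & 1)) | (0 & 0)) & b)
step 9: or_idem (←) rewrites (0 | (0 & 1)) into ((0 | (0 & 1)) | (0 | (0 & 1))), which is E2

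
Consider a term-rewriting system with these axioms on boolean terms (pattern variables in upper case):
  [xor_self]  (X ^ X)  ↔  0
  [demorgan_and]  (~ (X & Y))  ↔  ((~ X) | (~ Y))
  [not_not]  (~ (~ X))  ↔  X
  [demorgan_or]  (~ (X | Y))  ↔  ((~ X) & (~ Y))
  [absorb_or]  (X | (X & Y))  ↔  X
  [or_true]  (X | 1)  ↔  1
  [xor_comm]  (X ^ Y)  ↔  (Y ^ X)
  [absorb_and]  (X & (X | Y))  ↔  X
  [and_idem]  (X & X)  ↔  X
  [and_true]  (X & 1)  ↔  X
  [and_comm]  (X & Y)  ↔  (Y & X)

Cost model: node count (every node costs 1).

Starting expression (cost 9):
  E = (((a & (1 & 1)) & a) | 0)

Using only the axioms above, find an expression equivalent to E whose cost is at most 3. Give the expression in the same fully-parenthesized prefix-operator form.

(1) (1 & 1)  =[and_true →]=  1    ⊢ (((a & 1) & a) | 0)
(2) (a & 1)  =[and_true →]=  a    ⊢ ((a & a) | 0)
(3) (a & a)  =[and_idem →]=  a    ⊢ cost 3, within 3

(a | 0)   [cost 3]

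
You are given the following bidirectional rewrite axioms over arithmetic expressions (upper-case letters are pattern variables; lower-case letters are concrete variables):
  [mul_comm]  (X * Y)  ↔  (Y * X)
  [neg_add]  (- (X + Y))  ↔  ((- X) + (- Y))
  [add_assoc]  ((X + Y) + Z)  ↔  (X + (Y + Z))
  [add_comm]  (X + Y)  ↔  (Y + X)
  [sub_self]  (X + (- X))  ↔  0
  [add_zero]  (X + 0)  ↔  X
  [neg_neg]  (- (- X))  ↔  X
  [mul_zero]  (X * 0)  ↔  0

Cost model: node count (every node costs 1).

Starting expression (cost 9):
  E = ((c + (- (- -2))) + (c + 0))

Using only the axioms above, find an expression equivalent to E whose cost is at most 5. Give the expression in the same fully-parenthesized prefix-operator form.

((c + -2) + c)   [cost 5]

(1) (c + 0)  =[add_zero →]=  c    ⊢ ((c + (- (- -2))) + c)
(2) (- (- -2))  =[neg_neg →]=  -2    ⊢ cost 5, within 5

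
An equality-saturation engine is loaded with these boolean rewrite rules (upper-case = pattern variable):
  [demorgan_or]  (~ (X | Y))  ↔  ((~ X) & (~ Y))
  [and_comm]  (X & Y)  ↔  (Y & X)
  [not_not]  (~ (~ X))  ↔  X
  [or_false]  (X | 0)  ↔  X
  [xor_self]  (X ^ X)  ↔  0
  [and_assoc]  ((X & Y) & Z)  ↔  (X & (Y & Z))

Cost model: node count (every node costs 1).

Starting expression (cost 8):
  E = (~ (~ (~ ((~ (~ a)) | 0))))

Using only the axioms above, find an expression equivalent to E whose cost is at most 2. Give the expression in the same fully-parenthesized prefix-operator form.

(~ a)   [cost 2]

step 1: or_false (→) rewrites ((~ (~ a)) | 0) into (~ (~ a)), now (~ (~ (~ (~ (~ a)))))
step 2: not_not (→) rewrites (~ (~ (~ (~ (~ a))))) into (~ (~ (~ a)))
step 3: not_not (→) rewrites (~ (~ (~ a))) into (~ a), reaching cost 2 (bound 2)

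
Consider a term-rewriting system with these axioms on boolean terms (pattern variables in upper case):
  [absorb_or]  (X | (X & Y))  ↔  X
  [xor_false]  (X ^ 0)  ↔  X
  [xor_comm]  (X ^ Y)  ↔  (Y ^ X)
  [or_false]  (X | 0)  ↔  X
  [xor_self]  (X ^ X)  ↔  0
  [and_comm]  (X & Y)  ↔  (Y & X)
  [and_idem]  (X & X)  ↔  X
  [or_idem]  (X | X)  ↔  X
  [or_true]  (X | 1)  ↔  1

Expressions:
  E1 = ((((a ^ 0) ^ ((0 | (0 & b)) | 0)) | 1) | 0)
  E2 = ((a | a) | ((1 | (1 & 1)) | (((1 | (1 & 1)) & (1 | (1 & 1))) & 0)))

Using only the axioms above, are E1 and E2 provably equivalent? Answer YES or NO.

(1) (0 | (0 & b))  =[absorb_or →]=  0    ⊢ ((((a ^ 0) ^ (0 | 0)) | 1) | 0)
(2) ((((a ^ 0) ^ (0 | 0)) | 1) | 0)  =[or_false →]=  (((a ^ 0) ^ (0 | 0)) | 1)
(3) (0 | 0)  =[or_idem →]=  0    ⊢ (((a ^ 0) ^ 0) | 1)
(4) ((a ^ 0) ^ 0)  =[xor_false →]=  (a ^ 0)    ⊢ ((a ^ 0) | 1)
(5) (a ^ 0)  =[xor_false →]=  a    ⊢ (a | 1)
(6) 1  =[or_idem ←]=  (1 | 1)    ⊢ (a | (1 | 1))
(7) 1  =[and_idem ←]=  (1 & 1)    ⊢ (a | (1 | (1 & 1)))
(8) (1 | (1 & 1))  =[absorb_or ←]=  ((1 | (1 & 1)) | ((1 | (1 & 1)) & 0))    ⊢ (a | ((1 | (1 & 1)) | ((1 | (1 & 1)) & 0)))
(9) a  =[or_idem ←]=  (a | a)    ⊢ ((a | a) | ((1 | (1 & 1)) | ((1 | (1 & 1)) & 0)))
(10) (1 | (1 & 1))  =[and_idem ←]=  ((1 | (1 & 1)) & (1 | (1 & 1)))    ⊢ E2

YES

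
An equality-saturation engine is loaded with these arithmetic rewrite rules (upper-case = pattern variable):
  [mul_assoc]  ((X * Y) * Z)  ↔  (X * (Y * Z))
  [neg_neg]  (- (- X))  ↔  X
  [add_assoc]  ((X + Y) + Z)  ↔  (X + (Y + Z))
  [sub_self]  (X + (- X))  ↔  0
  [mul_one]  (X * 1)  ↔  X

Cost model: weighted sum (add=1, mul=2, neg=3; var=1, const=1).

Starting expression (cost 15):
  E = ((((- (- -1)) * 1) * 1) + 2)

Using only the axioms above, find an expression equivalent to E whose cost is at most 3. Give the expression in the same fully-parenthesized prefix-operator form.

step 1: mul_one (→) rewrites ((- (- -1)) * 1) into (- (- -1)), now (((- (- -1)) * 1) + 2)
step 2: neg_neg (→) rewrites (- (- -1)) into -1, now ((-1 * 1) + 2)
step 3: mul_one (→) rewrites (-1 * 1) into -1, reaching cost 3 (bound 3)

(-1 + 2)   [cost 3]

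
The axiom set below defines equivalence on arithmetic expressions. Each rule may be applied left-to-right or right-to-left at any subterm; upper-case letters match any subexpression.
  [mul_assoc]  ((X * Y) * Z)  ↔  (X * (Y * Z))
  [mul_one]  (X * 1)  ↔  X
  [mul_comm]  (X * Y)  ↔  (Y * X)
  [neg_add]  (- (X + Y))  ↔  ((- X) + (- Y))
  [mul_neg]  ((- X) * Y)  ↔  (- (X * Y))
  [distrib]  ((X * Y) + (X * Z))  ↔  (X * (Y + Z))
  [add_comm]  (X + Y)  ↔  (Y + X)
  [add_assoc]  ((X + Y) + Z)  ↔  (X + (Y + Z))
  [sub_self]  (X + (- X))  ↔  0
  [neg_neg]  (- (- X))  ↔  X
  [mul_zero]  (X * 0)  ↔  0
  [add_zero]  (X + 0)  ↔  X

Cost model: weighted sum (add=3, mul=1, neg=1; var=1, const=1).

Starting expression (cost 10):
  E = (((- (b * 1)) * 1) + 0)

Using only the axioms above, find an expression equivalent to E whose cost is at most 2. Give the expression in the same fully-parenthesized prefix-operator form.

(- b)   [cost 2]

1. [mul_one →] (b * 1)  →  b;  E = (((- b) * 1) + 0)
2. [mul_one →] ((- b) * 1)  →  (- b);  E = ((- b) + 0)
3. [add_zero →] ((- b) + 0)  →  (- b);  cost 2 ≤ 2, done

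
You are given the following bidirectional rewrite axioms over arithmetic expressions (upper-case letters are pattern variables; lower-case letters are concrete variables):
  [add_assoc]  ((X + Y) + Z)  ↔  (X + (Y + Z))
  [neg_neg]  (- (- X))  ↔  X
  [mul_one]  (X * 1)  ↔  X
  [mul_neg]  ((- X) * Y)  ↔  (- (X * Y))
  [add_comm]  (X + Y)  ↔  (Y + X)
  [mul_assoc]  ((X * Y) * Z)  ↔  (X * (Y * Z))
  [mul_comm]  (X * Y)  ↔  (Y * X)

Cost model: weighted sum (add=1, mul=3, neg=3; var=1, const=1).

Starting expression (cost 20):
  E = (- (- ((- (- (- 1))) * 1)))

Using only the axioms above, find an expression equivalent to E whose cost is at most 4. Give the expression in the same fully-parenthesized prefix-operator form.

(- 1)   [cost 4]

1. [neg_neg →] (- (- 1))  →  1;  E = (- (- ((- 1) * 1)))
2. [mul_one →] ((- 1) * 1)  →  (- 1);  E = (- (- (- 1)))
3. [neg_neg →] (- (- (- 1)))  →  (- 1);  cost 4 ≤ 4, done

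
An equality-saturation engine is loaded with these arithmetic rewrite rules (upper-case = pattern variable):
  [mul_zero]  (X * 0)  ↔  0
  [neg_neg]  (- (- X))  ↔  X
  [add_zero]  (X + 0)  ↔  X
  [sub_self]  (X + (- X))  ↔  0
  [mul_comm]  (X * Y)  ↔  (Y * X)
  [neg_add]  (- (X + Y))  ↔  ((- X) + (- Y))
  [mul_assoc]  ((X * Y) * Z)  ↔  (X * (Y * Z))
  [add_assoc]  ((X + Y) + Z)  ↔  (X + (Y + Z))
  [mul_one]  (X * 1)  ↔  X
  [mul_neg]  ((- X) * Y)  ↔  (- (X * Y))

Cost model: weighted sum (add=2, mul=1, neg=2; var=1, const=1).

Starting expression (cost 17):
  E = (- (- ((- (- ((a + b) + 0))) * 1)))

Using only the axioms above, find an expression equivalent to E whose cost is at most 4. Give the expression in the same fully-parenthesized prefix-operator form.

(a + b)   [cost 4]

1. [neg_neg →] (- (- ((a + b) + 0)))  →  ((a + b) + 0);  E = (- (- (((a + b) + 0) * 1)))
2. [neg_neg →] (- (- (((a + b) + 0) * 1)))  →  (((a + b) + 0) * 1)
3. [mul_one →] (((a + b) + 0) * 1)  →  ((a + b) + 0)
4. [add_zero →] ((a + b) + 0)  →  (a + b);  cost 4 ≤ 4, done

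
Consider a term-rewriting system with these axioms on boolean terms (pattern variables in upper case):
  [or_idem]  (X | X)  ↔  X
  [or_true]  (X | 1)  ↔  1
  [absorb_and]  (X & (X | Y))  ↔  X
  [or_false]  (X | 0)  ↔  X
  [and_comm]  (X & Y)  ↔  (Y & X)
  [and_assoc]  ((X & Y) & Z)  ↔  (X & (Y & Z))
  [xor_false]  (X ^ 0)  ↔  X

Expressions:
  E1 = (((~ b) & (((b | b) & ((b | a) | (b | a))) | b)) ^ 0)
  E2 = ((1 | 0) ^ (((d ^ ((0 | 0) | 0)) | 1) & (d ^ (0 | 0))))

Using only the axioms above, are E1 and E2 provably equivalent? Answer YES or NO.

NO

All listed rules preserve value, hence provable equivalence implies equal values everywhere; look for a separating assignment.
a=0, b=0, d=0 gives E1 ↦ 0, E2 ↦ 1; values differ ⇒ not provably equivalent.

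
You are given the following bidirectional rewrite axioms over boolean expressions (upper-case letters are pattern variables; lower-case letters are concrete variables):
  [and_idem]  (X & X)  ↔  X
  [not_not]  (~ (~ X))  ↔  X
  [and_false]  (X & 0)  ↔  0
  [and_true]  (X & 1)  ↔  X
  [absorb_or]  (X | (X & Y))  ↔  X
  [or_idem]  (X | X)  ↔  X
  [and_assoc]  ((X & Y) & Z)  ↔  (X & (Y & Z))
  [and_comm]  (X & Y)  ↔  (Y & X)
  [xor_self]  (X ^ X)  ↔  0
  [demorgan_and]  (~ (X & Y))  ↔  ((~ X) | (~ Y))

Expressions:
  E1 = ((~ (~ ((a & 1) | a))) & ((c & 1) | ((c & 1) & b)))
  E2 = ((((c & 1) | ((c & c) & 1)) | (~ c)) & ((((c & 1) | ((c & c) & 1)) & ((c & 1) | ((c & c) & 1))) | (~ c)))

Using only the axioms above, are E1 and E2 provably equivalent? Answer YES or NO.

NO

Every axiom is a valid identity, so a rewrite proof would force E1 and E2 to agree under every assignment.
At a=0, b=0, c=0: E1 = 0 but E2 = 1; they differ, so no derivation exists.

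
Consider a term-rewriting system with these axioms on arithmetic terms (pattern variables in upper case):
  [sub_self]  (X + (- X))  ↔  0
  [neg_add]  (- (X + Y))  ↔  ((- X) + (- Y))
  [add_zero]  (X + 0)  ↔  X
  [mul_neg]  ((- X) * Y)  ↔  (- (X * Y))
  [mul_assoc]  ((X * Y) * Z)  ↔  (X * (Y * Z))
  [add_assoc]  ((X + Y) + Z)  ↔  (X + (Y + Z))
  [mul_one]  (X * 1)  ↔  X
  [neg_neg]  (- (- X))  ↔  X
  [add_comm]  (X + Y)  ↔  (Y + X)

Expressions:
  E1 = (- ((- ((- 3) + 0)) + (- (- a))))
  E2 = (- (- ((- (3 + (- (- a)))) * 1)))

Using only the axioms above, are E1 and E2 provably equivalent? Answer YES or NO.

YES

step 1: add_zero (→) rewrites ((- 3) + 0) into (- 3), now (- ((- (- 3)) + (- (- a))))
step 2: neg_neg (→) rewrites (- (- 3)) into 3, now (- (3 + (- (- a))))
step 3: neg_neg (→) rewrites (- (- a)) into a, now (- (3 + a))
step 4: mul_one (←) rewrites (- (3 + a)) into ((- (3 + a)) * 1)
step 5: neg_neg (←) rewrites a into (- (- a)), now ((- (3 + (- (- a)))) * 1)
step 6: neg_neg (←) rewrites ((- (3 + (- (- a)))) * 1) into (- (- ((- (3 + (- (- a)))) * 1))), which is E2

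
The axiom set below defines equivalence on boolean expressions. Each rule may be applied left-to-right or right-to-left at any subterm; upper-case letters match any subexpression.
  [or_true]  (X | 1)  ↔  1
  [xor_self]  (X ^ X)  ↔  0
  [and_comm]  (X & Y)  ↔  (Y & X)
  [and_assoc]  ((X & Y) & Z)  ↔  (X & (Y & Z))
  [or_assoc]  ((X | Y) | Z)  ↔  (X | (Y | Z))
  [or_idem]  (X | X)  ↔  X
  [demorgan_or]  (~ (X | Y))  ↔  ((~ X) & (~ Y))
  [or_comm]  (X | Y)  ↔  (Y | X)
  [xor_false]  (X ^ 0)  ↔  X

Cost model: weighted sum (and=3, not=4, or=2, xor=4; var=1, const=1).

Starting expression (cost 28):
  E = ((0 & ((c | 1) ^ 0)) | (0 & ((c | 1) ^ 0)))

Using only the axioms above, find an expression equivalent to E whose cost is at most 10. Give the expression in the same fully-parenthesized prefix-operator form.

((1 ^ 0) & 0)   [cost 10]

step 1: or_idem (→) rewrites ((0 & ((c | 1) ^ 0)) | (0 & ((c | 1) ^ 0))) into (0 & ((c | 1) ^ 0))
step 2: and_comm (→) rewrites (0 & ((c | 1) ^ 0)) into (((c | 1) ^ 0) & 0)
step 3: or_true (→) rewrites (c | 1) into 1, reaching cost 10 (bound 10)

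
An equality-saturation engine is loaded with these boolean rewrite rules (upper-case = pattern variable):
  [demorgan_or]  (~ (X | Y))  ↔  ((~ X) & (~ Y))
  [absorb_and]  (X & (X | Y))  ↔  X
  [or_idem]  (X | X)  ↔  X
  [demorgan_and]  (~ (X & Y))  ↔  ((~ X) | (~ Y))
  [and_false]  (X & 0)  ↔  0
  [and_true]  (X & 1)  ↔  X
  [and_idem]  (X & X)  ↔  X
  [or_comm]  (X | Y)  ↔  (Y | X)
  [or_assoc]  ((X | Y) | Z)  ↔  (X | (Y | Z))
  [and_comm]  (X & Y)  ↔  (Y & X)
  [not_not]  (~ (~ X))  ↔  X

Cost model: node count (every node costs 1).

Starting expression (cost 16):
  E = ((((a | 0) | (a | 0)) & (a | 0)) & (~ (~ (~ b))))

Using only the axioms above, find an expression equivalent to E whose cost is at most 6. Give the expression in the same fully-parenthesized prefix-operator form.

1. [not_not →] (~ (~ b))  →  b;  E = ((((a | 0) | (a | 0)) & (a | 0)) & (~ b))
2. [or_idem →] ((a | 0) | (a | 0))  →  (a | 0);  E = (((a | 0) & (a | 0)) & (~ b))
3. [and_idem →] ((a | 0) & (a | 0))  →  (a | 0);  cost 6 ≤ 6, done

((a | 0) & (~ b))   [cost 6]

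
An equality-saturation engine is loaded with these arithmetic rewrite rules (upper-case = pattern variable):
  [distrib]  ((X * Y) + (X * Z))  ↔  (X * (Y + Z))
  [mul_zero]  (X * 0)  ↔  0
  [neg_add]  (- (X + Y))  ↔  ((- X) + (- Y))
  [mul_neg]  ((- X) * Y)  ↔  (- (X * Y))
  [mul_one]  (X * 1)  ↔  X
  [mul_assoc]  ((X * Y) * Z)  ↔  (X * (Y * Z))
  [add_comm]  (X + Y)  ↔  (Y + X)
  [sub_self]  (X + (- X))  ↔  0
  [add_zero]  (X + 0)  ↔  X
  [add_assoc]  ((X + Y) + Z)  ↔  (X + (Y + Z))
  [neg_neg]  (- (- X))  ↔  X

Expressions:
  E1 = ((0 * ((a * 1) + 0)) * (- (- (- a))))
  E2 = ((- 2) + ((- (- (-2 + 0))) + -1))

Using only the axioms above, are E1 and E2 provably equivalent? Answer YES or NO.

Every axiom is a valid identity, so a rewrite proof would force E1 and E2 to agree under every assignment.
At a=0: E1 = 0 but E2 = -5; they differ, so no derivation exists.

NO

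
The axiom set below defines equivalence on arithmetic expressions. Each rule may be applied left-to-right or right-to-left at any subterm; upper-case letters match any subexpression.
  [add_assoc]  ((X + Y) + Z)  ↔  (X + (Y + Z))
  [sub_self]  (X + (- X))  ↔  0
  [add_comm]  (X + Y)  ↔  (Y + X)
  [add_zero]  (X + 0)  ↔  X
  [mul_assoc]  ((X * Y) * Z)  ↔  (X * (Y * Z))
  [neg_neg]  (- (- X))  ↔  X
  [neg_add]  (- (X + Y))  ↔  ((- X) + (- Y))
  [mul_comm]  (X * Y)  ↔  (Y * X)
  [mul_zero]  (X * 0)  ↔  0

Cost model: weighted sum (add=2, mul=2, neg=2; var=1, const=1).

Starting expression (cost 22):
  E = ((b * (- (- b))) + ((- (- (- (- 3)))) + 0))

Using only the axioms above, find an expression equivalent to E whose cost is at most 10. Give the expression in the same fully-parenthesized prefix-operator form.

1. [neg_neg →] (- (- (- 3)))  →  (- 3);  E = ((b * (- (- b))) + ((- (- 3)) + 0))
2. [neg_neg →] (- (- b))  →  b;  E = ((b * b) + ((- (- 3)) + 0))
3. [neg_neg →] (- (- 3))  →  3;  cost 10 ≤ 10, done

((b * b) + (3 + 0))   [cost 10]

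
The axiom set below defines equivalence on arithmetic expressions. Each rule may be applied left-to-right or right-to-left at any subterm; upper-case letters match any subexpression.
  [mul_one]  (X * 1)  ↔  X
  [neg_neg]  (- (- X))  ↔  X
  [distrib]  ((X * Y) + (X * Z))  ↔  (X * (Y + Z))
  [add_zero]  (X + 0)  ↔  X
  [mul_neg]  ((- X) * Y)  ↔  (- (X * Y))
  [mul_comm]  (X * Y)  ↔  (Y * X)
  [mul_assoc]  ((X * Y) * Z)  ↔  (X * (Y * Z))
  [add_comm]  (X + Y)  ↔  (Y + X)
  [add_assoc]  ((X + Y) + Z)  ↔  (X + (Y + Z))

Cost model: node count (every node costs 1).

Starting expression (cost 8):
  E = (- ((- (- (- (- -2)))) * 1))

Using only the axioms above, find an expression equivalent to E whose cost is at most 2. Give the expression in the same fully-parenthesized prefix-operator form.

(- -2)   [cost 2]

1. [neg_neg →] (- (- (- -2)))  →  (- -2);  E = (- ((- (- -2)) * 1))
2. [mul_one →] ((- (- -2)) * 1)  →  (- (- -2));  E = (- (- (- -2)))
3. [neg_neg →] (- (- (- -2)))  →  (- -2);  cost 2 ≤ 2, done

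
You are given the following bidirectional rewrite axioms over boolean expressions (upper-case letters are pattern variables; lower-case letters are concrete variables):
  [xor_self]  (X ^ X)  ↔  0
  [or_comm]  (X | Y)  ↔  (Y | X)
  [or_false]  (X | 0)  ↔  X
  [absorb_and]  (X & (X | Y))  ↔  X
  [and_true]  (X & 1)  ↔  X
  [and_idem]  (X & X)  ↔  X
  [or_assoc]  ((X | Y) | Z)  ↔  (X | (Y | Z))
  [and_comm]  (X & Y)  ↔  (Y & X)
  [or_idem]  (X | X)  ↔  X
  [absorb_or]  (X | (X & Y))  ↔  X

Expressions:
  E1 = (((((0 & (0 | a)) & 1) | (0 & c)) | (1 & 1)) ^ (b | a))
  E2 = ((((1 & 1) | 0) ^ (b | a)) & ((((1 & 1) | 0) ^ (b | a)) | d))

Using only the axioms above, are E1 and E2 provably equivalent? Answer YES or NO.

step 1: absorb_and (→) rewrites (0 & (0 | a)) into 0, now ((((0 & 1) | (0 & c)) | (1 & 1)) ^ (b | a))
step 2: and_true (→) rewrites (1 & 1) into 1, now ((((0 & 1) | (0 & c)) | 1) ^ (b | a))
step 3: and_true (→) rewrites (0 & 1) into 0, now (((0 | (0 & c)) | 1) ^ (b | a))
step 4: absorb_or (→) rewrites (0 | (0 & c)) into 0, now ((0 | 1) ^ (b | a))
step 5: or_comm (→) rewrites (0 | 1) into (1 | 0), now ((1 | 0) ^ (b | a))
step 6: and_idem (←) rewrites 1 into (1 & 1), now (((1 & 1) | 0) ^ (b | a))
step 7: absorb_and (←) rewrites (((1 & 1) | 0) ^ (b | a)) into ((((1 & 1) | 0) ^ (b | a)) & ((((1 & 1) | 0) ^ (b | a)) | d)), which is E2

YES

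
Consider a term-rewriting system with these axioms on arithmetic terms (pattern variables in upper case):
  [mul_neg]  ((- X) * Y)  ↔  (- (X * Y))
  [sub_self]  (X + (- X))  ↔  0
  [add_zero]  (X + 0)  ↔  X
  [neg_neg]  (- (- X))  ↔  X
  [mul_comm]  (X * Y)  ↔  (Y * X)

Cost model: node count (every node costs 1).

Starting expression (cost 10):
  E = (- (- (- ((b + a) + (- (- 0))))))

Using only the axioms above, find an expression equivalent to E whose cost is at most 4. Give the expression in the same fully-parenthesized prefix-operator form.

1. [neg_neg →] (- (- 0))  →  0;  E = (- (- (- ((b + a) + 0))))
2. [add_zero →] ((b + a) + 0)  →  (b + a);  E = (- (- (- (b + a))))
3. [neg_neg →] (- (- (- (b + a))))  →  (- (b + a));  cost 4 ≤ 4, done

(- (b + a))   [cost 4]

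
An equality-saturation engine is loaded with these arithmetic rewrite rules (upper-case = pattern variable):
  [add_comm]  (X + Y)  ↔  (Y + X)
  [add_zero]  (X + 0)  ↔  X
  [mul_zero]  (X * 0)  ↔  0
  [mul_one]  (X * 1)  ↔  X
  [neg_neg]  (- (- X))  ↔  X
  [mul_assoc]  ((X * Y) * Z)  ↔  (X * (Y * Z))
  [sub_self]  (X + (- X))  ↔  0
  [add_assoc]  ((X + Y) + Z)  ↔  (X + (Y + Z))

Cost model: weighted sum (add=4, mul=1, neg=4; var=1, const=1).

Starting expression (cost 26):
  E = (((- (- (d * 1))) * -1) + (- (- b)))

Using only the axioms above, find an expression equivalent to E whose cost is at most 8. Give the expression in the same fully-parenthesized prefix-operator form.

((d * -1) + b)   [cost 8]

(1) (- (- b))  =[neg_neg →]=  b    ⊢ (((- (- (d * 1))) * -1) + b)
(2) (d * 1)  =[mul_one →]=  d    ⊢ (((- (- d)) * -1) + b)
(3) (- (- d))  =[neg_neg →]=  d    ⊢ cost 8, within 8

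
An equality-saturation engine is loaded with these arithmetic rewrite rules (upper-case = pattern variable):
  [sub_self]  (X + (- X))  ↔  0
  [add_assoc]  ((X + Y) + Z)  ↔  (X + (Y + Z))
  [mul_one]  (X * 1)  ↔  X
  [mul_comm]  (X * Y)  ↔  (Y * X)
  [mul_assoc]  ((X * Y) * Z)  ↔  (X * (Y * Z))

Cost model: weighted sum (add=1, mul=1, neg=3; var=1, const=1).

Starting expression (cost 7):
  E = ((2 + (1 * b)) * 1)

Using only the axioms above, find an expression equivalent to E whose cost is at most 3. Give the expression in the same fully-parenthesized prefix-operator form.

1. [mul_one →] ((2 + (1 * b)) * 1)  →  (2 + (1 * b))
2. [mul_comm →] (1 * b)  →  (b * 1);  E = (2 + (b * 1))
3. [mul_one →] (b * 1)  →  b;  cost 3 ≤ 3, done

(2 + b)   [cost 3]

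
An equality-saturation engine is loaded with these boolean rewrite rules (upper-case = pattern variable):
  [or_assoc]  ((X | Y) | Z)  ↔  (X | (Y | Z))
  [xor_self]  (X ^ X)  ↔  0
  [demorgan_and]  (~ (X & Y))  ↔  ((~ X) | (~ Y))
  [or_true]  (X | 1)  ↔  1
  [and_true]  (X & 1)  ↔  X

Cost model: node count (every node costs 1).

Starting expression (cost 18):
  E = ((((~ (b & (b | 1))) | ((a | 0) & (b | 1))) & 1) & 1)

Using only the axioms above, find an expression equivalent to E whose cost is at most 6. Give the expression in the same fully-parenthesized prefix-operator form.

step 1: or_true (→) rewrites (b | 1) into 1, now ((((~ (b & 1)) | ((a | 0) & (b | 1))) & 1) & 1)
step 2: and_true (→) rewrites (((~ (b & 1)) | ((a | 0) & (b | 1))) & 1) into ((~ (b & 1)) | ((a | 0) & (b | 1))), now (((~ (b & 1)) | ((a | 0) & (b | 1))) & 1)
step 3: and_true (→) rewrites (b & 1) into b, now (((~ b) | ((a | 0) & (b | 1))) & 1)
step 4: or_true (→) rewrites (b | 1) into 1, now (((~ b) | ((a | 0) & 1)) & 1)
step 5: and_true (→) rewrites ((a | 0) & 1) into (a | 0), now (((~ b) | (a | 0)) & 1)
step 6: and_true (→) rewrites (((~ b) | (a | 0)) & 1) into ((~ b) | (a | 0)), reaching cost 6 (bound 6)

((~ b) | (a | 0))   [cost 6]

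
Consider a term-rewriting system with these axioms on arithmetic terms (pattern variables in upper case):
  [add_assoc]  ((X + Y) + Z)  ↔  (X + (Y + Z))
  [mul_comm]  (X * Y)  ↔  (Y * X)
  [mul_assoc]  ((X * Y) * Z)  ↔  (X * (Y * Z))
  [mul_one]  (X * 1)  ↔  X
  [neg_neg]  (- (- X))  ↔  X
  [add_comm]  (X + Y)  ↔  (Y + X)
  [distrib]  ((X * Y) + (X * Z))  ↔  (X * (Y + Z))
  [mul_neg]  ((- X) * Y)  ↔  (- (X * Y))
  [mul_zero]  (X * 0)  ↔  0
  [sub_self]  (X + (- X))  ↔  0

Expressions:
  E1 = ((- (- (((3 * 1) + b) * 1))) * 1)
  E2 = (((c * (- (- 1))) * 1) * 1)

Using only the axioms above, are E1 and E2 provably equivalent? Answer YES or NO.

NO

All listed rules preserve value, hence provable equivalence implies equal values everywhere; look for a separating assignment.
b=0, c=0 gives E1 ↦ 3, E2 ↦ 0; values differ ⇒ not provably equivalent.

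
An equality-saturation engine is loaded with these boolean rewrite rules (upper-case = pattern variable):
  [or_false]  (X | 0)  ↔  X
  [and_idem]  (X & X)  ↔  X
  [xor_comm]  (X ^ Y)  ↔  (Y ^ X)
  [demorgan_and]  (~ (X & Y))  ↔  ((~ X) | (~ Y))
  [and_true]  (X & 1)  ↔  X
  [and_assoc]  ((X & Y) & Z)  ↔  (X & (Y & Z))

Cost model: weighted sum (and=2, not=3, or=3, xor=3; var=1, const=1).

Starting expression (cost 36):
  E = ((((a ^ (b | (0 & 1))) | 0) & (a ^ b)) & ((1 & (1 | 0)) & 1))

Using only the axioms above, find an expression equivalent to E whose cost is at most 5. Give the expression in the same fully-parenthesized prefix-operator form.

1. [or_false →] ((a ^ (b | (0 & 1))) | 0)  →  (a ^ (b | (0 & 1)));  E = (((a ^ (b | (0 & 1))) & (a ^ b)) & ((1 & (1 | 0)) & 1))
2. [and_true →] (0 & 1)  →  0;  E = (((a ^ (b | 0)) & (a ^ b)) & ((1 & (1 | 0)) & 1))
3. [or_false →] (1 | 0)  →  1;  E = (((a ^ (b | 0)) & (a ^ b)) & ((1 & 1) & 1))
4. [and_idem →] (1 & 1)  →  1;  E = (((a ^ (b | 0)) & (a ^ b)) & (1 & 1))
5. [and_idem →] (1 & 1)  →  1;  E = (((a ^ (b | 0)) & (a ^ b)) & 1)
6. [and_true →] (((a ^ (b | 0)) & (a ^ b)) & 1)  →  ((a ^ (b | 0)) & (a ^ b))
7. [or_false →] (b | 0)  →  b;  E = ((a ^ b) & (a ^ b))
8. [and_idem →] ((a ^ b) & (a ^ b))  →  (a ^ b);  cost 5 ≤ 5, done

(a ^ b)   [cost 5]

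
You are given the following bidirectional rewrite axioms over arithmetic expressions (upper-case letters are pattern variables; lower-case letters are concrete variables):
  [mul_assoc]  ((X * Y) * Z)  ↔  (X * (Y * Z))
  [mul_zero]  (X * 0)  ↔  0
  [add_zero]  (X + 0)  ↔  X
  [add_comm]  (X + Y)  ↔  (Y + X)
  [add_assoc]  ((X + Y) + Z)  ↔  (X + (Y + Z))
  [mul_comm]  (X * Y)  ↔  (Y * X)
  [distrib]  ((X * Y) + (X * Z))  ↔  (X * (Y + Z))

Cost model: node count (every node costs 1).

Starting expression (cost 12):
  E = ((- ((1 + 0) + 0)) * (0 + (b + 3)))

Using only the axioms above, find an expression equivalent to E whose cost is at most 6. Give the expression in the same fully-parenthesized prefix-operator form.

((- 1) * (b + 3))   [cost 6]

(1) ((1 + 0) + 0)  =[add_zero →]=  (1 + 0)    ⊢ ((- (1 + 0)) * (0 + (b + 3)))
(2) (0 + (b + 3))  =[add_comm →]=  ((b + 3) + 0)    ⊢ ((- (1 + 0)) * ((b + 3) + 0))
(3) (1 + 0)  =[add_zero →]=  1    ⊢ ((- 1) * ((b + 3) + 0))
(4) ((b + 3) + 0)  =[add_zero →]=  (b + 3)    ⊢ cost 6, within 6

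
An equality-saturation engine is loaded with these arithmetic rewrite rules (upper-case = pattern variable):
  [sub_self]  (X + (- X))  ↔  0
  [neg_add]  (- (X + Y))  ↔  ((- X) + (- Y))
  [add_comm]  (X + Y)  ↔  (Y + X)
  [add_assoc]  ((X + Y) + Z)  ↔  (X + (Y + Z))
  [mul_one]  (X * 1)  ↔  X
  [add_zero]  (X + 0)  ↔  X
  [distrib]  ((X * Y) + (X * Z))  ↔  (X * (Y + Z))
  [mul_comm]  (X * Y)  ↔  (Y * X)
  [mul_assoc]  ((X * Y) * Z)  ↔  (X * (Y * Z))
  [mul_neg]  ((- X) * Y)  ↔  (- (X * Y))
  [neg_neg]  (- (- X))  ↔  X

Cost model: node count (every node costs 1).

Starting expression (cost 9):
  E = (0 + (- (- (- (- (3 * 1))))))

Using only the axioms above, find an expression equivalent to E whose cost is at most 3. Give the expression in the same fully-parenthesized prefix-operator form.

(1) (3 * 1)  =[mul_one →]=  3    ⊢ (0 + (- (- (- (- 3)))))
(2) (- (- (- (- 3))))  =[neg_neg →]=  (- (- 3))    ⊢ (0 + (- (- 3)))
(3) (- (- 3))  =[neg_neg →]=  3    ⊢ cost 3, within 3

(0 + 3)   [cost 3]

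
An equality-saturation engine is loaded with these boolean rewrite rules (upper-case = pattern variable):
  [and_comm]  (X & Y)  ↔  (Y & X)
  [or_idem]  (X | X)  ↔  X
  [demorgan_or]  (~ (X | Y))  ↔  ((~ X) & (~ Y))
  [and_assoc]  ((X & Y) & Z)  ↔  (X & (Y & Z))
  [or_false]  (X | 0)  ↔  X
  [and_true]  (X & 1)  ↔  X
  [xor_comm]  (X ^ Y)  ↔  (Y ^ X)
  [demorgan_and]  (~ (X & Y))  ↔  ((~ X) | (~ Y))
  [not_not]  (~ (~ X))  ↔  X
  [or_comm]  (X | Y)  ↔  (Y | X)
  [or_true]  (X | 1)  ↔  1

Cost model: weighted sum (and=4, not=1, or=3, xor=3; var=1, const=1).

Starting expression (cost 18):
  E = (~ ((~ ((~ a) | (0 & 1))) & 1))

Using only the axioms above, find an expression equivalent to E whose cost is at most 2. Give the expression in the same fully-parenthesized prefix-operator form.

(~ a)   [cost 2]

1. [and_true →] ((~ ((~ a) | (0 & 1))) & 1)  →  (~ ((~ a) | (0 & 1)));  E = (~ (~ ((~ a) | (0 & 1))))
2. [and_true →] (0 & 1)  →  0;  E = (~ (~ ((~ a) | 0)))
3. [not_not →] (~ (~ ((~ a) | 0)))  →  ((~ a) | 0)
4. [or_false →] ((~ a) | 0)  →  (~ a);  cost 2 ≤ 2, done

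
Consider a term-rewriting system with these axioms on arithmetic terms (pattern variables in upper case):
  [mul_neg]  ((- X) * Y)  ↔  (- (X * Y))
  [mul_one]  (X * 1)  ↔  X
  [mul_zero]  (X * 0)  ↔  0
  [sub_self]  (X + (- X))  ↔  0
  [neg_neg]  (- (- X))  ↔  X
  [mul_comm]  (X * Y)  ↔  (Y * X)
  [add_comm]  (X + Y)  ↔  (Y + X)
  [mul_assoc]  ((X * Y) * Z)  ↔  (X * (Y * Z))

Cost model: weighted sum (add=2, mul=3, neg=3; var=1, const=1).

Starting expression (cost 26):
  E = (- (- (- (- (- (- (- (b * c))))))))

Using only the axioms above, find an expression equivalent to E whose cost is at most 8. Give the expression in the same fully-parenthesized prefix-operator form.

step 1: neg_neg (→) rewrites (- (- (b * c))) into (b * c), now (- (- (- (- (- (b * c))))))
step 2: neg_neg (→) rewrites (- (- (- (b * c)))) into (- (b * c)), now (- (- (- (b * c))))
step 3: neg_neg (→) rewrites (- (- (- (b * c)))) into (- (b * c)), reaching cost 8 (bound 8)

(- (b * c))   [cost 8]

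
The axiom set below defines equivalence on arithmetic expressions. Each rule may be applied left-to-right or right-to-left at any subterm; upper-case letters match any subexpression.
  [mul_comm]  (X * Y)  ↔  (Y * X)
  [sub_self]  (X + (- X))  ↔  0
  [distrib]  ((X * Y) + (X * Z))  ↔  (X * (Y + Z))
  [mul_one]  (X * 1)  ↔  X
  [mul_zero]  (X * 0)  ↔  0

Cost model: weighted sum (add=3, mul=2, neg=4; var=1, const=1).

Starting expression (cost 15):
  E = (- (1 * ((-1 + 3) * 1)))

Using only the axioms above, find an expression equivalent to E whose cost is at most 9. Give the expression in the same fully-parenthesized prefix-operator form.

(1) (1 * ((-1 + 3) * 1))  =[mul_comm →]=  (((-1 + 3) * 1) * 1)    ⊢ (- (((-1 + 3) * 1) * 1))
(2) ((-1 + 3) * 1)  =[mul_one →]=  (-1 + 3)    ⊢ (- ((-1 + 3) * 1))
(3) ((-1 + 3) * 1)  =[mul_one →]=  (-1 + 3)    ⊢ cost 9, within 9

(- (-1 + 3))   [cost 9]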